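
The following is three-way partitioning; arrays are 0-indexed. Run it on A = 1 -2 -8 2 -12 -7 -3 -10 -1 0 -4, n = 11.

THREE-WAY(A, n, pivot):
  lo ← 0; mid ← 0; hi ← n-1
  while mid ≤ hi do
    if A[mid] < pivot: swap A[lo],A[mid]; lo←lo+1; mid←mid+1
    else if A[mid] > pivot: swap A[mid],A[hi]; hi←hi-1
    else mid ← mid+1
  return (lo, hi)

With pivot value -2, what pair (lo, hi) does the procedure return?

(6, 6)

lo=0 mid=0 hi=10
1>-2: swap(0,10), hi=9 ⇒ -4 -2 -8 2 -12 -7 -3 -10 -1 0 1
-4<-2: swap(0,0), lo=1 mid=1 ⇒ -4 -2 -8 2 -12 -7 -3 -10 -1 0 1
-2=-2: mid=2
-8<-2: swap(1,2), lo=2 mid=3 ⇒ -4 -8 -2 2 -12 -7 -3 -10 -1 0 1
2>-2: swap(3,9), hi=8 ⇒ -4 -8 -2 0 -12 -7 -3 -10 -1 2 1
0>-2: swap(3,8), hi=7 ⇒ -4 -8 -2 -1 -12 -7 -3 -10 0 2 1
-1>-2: swap(3,7), hi=6 ⇒ -4 -8 -2 -10 -12 -7 -3 -1 0 2 1
-10<-2: swap(2,3), lo=3 mid=4 ⇒ -4 -8 -10 -2 -12 -7 -3 -1 0 2 1
-12<-2: swap(3,4), lo=4 mid=5 ⇒ -4 -8 -10 -12 -2 -7 -3 -1 0 2 1
-7<-2: swap(4,5), lo=5 mid=6 ⇒ -4 -8 -10 -12 -7 -2 -3 -1 0 2 1
-3<-2: swap(5,6), lo=6 mid=7 ⇒ -4 -8 -10 -12 -7 -3 -2 -1 0 2 1
done. lo=6 hi=6; A=-4 -8 -10 -12 -7 -3 -2 -1 0 2 1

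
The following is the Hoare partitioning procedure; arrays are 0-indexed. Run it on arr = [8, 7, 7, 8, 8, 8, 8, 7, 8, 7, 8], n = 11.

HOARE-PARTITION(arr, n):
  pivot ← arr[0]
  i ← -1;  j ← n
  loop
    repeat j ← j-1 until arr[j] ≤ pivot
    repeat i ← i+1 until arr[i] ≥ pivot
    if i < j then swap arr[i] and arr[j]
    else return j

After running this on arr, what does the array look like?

[8, 7, 7, 7, 8, 7, 8, 8, 8, 8, 8]

pivot=8
j stops at 10 (8), i stops at 0 (8); swap ⇒ [8, 7, 7, 8, 8, 8, 8, 7, 8, 7, 8]
j stops at 9 (7), i stops at 3 (8); swap ⇒ [8, 7, 7, 7, 8, 8, 8, 7, 8, 8, 8]
j stops at 8 (8), i stops at 4 (8); swap ⇒ [8, 7, 7, 7, 8, 8, 8, 7, 8, 8, 8]
j stops at 7 (7), i stops at 5 (8); swap ⇒ [8, 7, 7, 7, 8, 7, 8, 8, 8, 8, 8]
j stops at 6, i stops at 6; i≥j ⇒ return 6. arr=[8, 7, 7, 7, 8, 7, 8, 8, 8, 8, 8]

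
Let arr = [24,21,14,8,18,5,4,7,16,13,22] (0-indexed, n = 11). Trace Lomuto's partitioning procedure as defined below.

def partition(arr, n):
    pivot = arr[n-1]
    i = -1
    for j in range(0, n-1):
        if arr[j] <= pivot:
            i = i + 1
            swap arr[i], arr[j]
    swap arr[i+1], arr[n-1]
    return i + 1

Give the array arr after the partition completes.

[21,14,8,18,5,4,7,16,13,22,24]

pivot = arr[10] = 22; i = -1
j=0: arr[0]=24 > 22 → no swap
j=1: arr[1]=21 ≤ 22 → i=0, swap arr[0],arr[1] → [21,24,14,8,18,5,4,7,16,13,22]
j=2: arr[2]=14 ≤ 22 → i=1, swap arr[1],arr[2] → [21,14,24,8,18,5,4,7,16,13,22]
j=3: arr[3]=8 ≤ 22 → i=2, swap arr[2],arr[3] → [21,14,8,24,18,5,4,7,16,13,22]
j=4: arr[4]=18 ≤ 22 → i=3, swap arr[3],arr[4] → [21,14,8,18,24,5,4,7,16,13,22]
j=5: arr[5]=5 ≤ 22 → i=4, swap arr[4],arr[5] → [21,14,8,18,5,24,4,7,16,13,22]
j=6: arr[6]=4 ≤ 22 → i=5, swap arr[5],arr[6] → [21,14,8,18,5,4,24,7,16,13,22]
j=7: arr[7]=7 ≤ 22 → i=6, swap arr[6],arr[7] → [21,14,8,18,5,4,7,24,16,13,22]
j=8: arr[8]=16 ≤ 22 → i=7, swap arr[7],arr[8] → [21,14,8,18,5,4,7,16,24,13,22]
j=9: arr[9]=13 ≤ 22 → i=8, swap arr[8],arr[9] → [21,14,8,18,5,4,7,16,13,24,22]
final swap arr[9],arr[10] → [21,14,8,18,5,4,7,16,13,22,24]; return 9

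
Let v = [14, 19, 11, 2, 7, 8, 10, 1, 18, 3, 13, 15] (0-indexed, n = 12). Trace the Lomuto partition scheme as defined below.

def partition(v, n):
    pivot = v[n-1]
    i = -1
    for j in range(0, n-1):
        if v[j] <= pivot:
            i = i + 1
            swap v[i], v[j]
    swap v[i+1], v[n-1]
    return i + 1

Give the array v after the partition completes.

pivot=15, i=-1
j=0: 14≤15, i=0, swap(0,0) ⇒ [14, 19, 11, 2, 7, 8, 10, 1, 18, 3, 13, 15]
j=1: 19>15, skip
j=2: 11≤15, i=1, swap(1,2) ⇒ [14, 11, 19, 2, 7, 8, 10, 1, 18, 3, 13, 15]
j=3: 2≤15, i=2, swap(2,3) ⇒ [14, 11, 2, 19, 7, 8, 10, 1, 18, 3, 13, 15]
j=4: 7≤15, i=3, swap(3,4) ⇒ [14, 11, 2, 7, 19, 8, 10, 1, 18, 3, 13, 15]
j=5: 8≤15, i=4, swap(4,5) ⇒ [14, 11, 2, 7, 8, 19, 10, 1, 18, 3, 13, 15]
j=6: 10≤15, i=5, swap(5,6) ⇒ [14, 11, 2, 7, 8, 10, 19, 1, 18, 3, 13, 15]
j=7: 1≤15, i=6, swap(6,7) ⇒ [14, 11, 2, 7, 8, 10, 1, 19, 18, 3, 13, 15]
j=8: 18>15, skip
j=9: 3≤15, i=7, swap(7,9) ⇒ [14, 11, 2, 7, 8, 10, 1, 3, 18, 19, 13, 15]
j=10: 13≤15, i=8, swap(8,10) ⇒ [14, 11, 2, 7, 8, 10, 1, 3, 13, 19, 18, 15]
swap(9,11) ⇒ [14, 11, 2, 7, 8, 10, 1, 3, 13, 15, 18, 19]; return 9

[14, 11, 2, 7, 8, 10, 1, 3, 13, 15, 18, 19]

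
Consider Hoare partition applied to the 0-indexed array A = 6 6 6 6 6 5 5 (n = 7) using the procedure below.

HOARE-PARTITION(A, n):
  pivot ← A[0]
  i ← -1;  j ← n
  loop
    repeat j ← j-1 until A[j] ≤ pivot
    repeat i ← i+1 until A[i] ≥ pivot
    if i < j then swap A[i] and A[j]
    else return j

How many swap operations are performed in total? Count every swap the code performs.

3

pivot=6
j stops at 6 (5), i stops at 0 (6); swap ⇒ 5 6 6 6 6 5 6
j stops at 5 (5), i stops at 1 (6); swap ⇒ 5 5 6 6 6 6 6
j stops at 4 (6), i stops at 2 (6); swap ⇒ 5 5 6 6 6 6 6
j stops at 3, i stops at 3; i≥j ⇒ return 3. A=5 5 6 6 6 6 6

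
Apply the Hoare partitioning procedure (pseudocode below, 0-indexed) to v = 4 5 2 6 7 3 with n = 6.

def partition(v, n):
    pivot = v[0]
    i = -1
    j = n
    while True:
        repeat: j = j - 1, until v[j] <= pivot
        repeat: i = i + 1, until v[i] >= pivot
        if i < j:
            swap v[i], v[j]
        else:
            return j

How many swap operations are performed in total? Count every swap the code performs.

pivot=4
j stops at 5 (3), i stops at 0 (4); swap ⇒ 3 5 2 6 7 4
j stops at 2 (2), i stops at 1 (5); swap ⇒ 3 2 5 6 7 4
j stops at 1, i stops at 2; i≥j ⇒ return 1. v=3 2 5 6 7 4

2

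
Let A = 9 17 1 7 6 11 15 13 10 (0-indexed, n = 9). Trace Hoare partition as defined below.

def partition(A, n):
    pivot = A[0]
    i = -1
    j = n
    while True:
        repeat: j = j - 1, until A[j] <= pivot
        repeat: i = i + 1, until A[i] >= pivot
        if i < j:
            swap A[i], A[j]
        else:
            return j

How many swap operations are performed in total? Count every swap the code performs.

pivot=9
j stops at 4 (6), i stops at 0 (9); swap ⇒ 6 17 1 7 9 11 15 13 10
j stops at 3 (7), i stops at 1 (17); swap ⇒ 6 7 1 17 9 11 15 13 10
j stops at 2, i stops at 3; i≥j ⇒ return 2. A=6 7 1 17 9 11 15 13 10

2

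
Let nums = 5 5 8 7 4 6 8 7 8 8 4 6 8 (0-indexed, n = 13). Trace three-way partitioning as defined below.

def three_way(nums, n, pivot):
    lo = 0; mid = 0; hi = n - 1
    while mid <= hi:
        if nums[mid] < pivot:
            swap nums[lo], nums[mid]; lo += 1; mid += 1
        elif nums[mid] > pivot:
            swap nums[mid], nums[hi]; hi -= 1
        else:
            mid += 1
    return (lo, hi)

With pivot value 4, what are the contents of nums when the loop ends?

4 4 7 8 6 8 7 8 8 5 6 8 5

lo=0 mid=0 hi=12
5>4: swap(0,12), hi=11 ⇒ 8 5 8 7 4 6 8 7 8 8 4 6 5
8>4: swap(0,11), hi=10 ⇒ 6 5 8 7 4 6 8 7 8 8 4 8 5
6>4: swap(0,10), hi=9 ⇒ 4 5 8 7 4 6 8 7 8 8 6 8 5
4=4: mid=1
5>4: swap(1,9), hi=8 ⇒ 4 8 8 7 4 6 8 7 8 5 6 8 5
8>4: swap(1,8), hi=7 ⇒ 4 8 8 7 4 6 8 7 8 5 6 8 5
8>4: swap(1,7), hi=6 ⇒ 4 7 8 7 4 6 8 8 8 5 6 8 5
7>4: swap(1,6), hi=5 ⇒ 4 8 8 7 4 6 7 8 8 5 6 8 5
8>4: swap(1,5), hi=4 ⇒ 4 6 8 7 4 8 7 8 8 5 6 8 5
6>4: swap(1,4), hi=3 ⇒ 4 4 8 7 6 8 7 8 8 5 6 8 5
4=4: mid=2
8>4: swap(2,3), hi=2 ⇒ 4 4 7 8 6 8 7 8 8 5 6 8 5
7>4: swap(2,2), hi=1 ⇒ 4 4 7 8 6 8 7 8 8 5 6 8 5
done. lo=0 hi=1; nums=4 4 7 8 6 8 7 8 8 5 6 8 5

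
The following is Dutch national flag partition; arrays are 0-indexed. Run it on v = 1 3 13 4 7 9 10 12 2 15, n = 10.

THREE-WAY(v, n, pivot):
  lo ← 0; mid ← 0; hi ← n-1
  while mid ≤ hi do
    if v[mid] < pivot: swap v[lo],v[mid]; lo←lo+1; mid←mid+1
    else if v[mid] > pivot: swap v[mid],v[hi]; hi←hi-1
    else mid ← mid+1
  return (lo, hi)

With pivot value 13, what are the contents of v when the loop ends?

pivot = 13; lo=0, mid=0, hi=9
v[mid]=1<13: swap v[0],v[0]; lo=1,mid=1 → 1 3 13 4 7 9 10 12 2 15
v[mid]=3<13: swap v[1],v[1]; lo=2,mid=2 → 1 3 13 4 7 9 10 12 2 15
v[mid]=13=13: mid=3
v[mid]=4<13: swap v[2],v[3]; lo=3,mid=4 → 1 3 4 13 7 9 10 12 2 15
v[mid]=7<13: swap v[3],v[4]; lo=4,mid=5 → 1 3 4 7 13 9 10 12 2 15
v[mid]=9<13: swap v[4],v[5]; lo=5,mid=6 → 1 3 4 7 9 13 10 12 2 15
v[mid]=10<13: swap v[5],v[6]; lo=6,mid=7 → 1 3 4 7 9 10 13 12 2 15
v[mid]=12<13: swap v[6],v[7]; lo=7,mid=8 → 1 3 4 7 9 10 12 13 2 15
v[mid]=2<13: swap v[7],v[8]; lo=8,mid=9 → 1 3 4 7 9 10 12 2 13 15
v[mid]=15>13: swap v[9],v[9]; hi=8 → 1 3 4 7 9 10 12 2 13 15
end: lo=8, hi=8; v = 1 3 4 7 9 10 12 2 13 15

1 3 4 7 9 10 12 2 13 15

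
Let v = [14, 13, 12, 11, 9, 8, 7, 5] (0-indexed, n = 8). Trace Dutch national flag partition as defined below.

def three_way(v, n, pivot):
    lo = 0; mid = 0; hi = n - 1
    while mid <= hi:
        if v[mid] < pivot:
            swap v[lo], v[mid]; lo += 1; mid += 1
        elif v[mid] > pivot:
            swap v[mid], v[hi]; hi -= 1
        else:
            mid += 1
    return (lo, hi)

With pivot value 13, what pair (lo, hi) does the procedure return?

pivot = 13; lo=0, mid=0, hi=7
v[mid]=14>13: swap v[0],v[7]; hi=6 → [5, 13, 12, 11, 9, 8, 7, 14]
v[mid]=5<13: swap v[0],v[0]; lo=1,mid=1 → [5, 13, 12, 11, 9, 8, 7, 14]
v[mid]=13=13: mid=2
v[mid]=12<13: swap v[1],v[2]; lo=2,mid=3 → [5, 12, 13, 11, 9, 8, 7, 14]
v[mid]=11<13: swap v[2],v[3]; lo=3,mid=4 → [5, 12, 11, 13, 9, 8, 7, 14]
v[mid]=9<13: swap v[3],v[4]; lo=4,mid=5 → [5, 12, 11, 9, 13, 8, 7, 14]
v[mid]=8<13: swap v[4],v[5]; lo=5,mid=6 → [5, 12, 11, 9, 8, 13, 7, 14]
v[mid]=7<13: swap v[5],v[6]; lo=6,mid=7 → [5, 12, 11, 9, 8, 7, 13, 14]
end: lo=6, hi=6; v = [5, 12, 11, 9, 8, 7, 13, 14]

(6, 6)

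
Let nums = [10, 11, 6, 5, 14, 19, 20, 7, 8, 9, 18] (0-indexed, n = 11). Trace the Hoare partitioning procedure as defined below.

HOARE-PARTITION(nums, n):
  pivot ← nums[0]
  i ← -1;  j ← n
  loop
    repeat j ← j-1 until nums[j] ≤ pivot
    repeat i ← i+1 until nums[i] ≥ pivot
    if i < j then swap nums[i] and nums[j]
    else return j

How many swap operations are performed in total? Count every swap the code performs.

pivot = nums[0] = 10; i = -1, j = 11
j→9 (nums[9]=9≤10), i→0 (nums[0]=10≥10); i<j, swap → [9, 11, 6, 5, 14, 19, 20, 7, 8, 10, 18]
j→8 (nums[8]=8≤10), i→1 (nums[1]=11≥10); i<j, swap → [9, 8, 6, 5, 14, 19, 20, 7, 11, 10, 18]
j→7 (nums[7]=7≤10), i→4 (nums[4]=14≥10); i<j, swap → [9, 8, 6, 5, 7, 19, 20, 14, 11, 10, 18]
j→4, i→5; i≥j, return j=4. nums = [9, 8, 6, 5, 7, 19, 20, 14, 11, 10, 18]

3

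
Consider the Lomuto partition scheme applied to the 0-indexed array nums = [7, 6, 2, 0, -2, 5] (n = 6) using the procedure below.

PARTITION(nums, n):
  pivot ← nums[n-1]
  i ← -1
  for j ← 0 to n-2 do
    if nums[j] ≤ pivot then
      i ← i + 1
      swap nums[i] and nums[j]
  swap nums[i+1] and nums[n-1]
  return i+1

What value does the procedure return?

3

pivot = nums[5] = 5; i = -1
j=0: nums[0]=7 > 5 → no swap
j=1: nums[1]=6 > 5 → no swap
j=2: nums[2]=2 ≤ 5 → i=0, swap nums[0],nums[2] → [2, 6, 7, 0, -2, 5]
j=3: nums[3]=0 ≤ 5 → i=1, swap nums[1],nums[3] → [2, 0, 7, 6, -2, 5]
j=4: nums[4]=-2 ≤ 5 → i=2, swap nums[2],nums[4] → [2, 0, -2, 6, 7, 5]
final swap nums[3],nums[5] → [2, 0, -2, 5, 7, 6]; return 3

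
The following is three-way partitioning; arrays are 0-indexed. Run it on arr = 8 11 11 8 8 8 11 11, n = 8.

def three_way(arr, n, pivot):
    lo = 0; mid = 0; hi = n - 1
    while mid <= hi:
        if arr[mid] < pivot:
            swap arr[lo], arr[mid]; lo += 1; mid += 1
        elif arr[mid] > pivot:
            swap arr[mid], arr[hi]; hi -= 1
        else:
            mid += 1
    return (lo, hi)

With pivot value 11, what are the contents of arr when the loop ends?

8 8 8 8 11 11 11 11

pivot = 11; lo=0, mid=0, hi=7
arr[mid]=8<11: swap arr[0],arr[0]; lo=1,mid=1 → 8 11 11 8 8 8 11 11
arr[mid]=11=11: mid=2
arr[mid]=11=11: mid=3
arr[mid]=8<11: swap arr[1],arr[3]; lo=2,mid=4 → 8 8 11 11 8 8 11 11
arr[mid]=8<11: swap arr[2],arr[4]; lo=3,mid=5 → 8 8 8 11 11 8 11 11
arr[mid]=8<11: swap arr[3],arr[5]; lo=4,mid=6 → 8 8 8 8 11 11 11 11
arr[mid]=11=11: mid=7
arr[mid]=11=11: mid=8
end: lo=4, hi=7; arr = 8 8 8 8 11 11 11 11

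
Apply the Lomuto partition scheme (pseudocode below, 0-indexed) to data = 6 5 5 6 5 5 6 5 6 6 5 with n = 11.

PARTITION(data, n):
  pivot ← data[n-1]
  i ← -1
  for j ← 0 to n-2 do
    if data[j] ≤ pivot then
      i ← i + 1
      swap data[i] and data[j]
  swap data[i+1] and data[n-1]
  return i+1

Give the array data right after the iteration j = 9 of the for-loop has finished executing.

pivot = data[10] = 5; i = -1
j=0: data[0]=6 > 5 → no swap
j=1: data[1]=5 ≤ 5 → i=0, swap data[0],data[1] → 5 6 5 6 5 5 6 5 6 6 5
j=2: data[2]=5 ≤ 5 → i=1, swap data[1],data[2] → 5 5 6 6 5 5 6 5 6 6 5
j=3: data[3]=6 > 5 → no swap
j=4: data[4]=5 ≤ 5 → i=2, swap data[2],data[4] → 5 5 5 6 6 5 6 5 6 6 5
j=5: data[5]=5 ≤ 5 → i=3, swap data[3],data[5] → 5 5 5 5 6 6 6 5 6 6 5
j=6: data[6]=6 > 5 → no swap
j=7: data[7]=5 ≤ 5 → i=4, swap data[4],data[7] → 5 5 5 5 5 6 6 6 6 6 5
j=8: data[8]=6 > 5 → no swap
j=9: data[9]=6 > 5 → no swap
(after j=9) data = 5 5 5 5 5 6 6 6 6 6 5

5 5 5 5 5 6 6 6 6 6 5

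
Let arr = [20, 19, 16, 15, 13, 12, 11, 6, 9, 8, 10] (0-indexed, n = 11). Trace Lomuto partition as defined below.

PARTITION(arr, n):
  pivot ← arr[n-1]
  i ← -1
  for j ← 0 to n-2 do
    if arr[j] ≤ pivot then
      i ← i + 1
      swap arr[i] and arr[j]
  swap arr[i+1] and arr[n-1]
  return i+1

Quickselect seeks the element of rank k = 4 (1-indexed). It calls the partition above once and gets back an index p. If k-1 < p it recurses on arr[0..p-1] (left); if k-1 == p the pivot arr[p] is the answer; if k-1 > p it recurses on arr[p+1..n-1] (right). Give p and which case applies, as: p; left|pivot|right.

pivot = arr[10] = 10; i = -1
j=0: arr[0]=20 > 10 → no swap
j=1: arr[1]=19 > 10 → no swap
j=2: arr[2]=16 > 10 → no swap
j=3: arr[3]=15 > 10 → no swap
j=4: arr[4]=13 > 10 → no swap
j=5: arr[5]=12 > 10 → no swap
j=6: arr[6]=11 > 10 → no swap
j=7: arr[7]=6 ≤ 10 → i=0, swap arr[0],arr[7] → [6, 19, 16, 15, 13, 12, 11, 20, 9, 8, 10]
j=8: arr[8]=9 ≤ 10 → i=1, swap arr[1],arr[8] → [6, 9, 16, 15, 13, 12, 11, 20, 19, 8, 10]
j=9: arr[9]=8 ≤ 10 → i=2, swap arr[2],arr[9] → [6, 9, 8, 15, 13, 12, 11, 20, 19, 16, 10]
final swap arr[3],arr[10] → [6, 9, 8, 10, 13, 12, 11, 20, 19, 16, 15]; return 3
p = 3; k-1 = 3 == 3 ⇒ pivot

3; pivot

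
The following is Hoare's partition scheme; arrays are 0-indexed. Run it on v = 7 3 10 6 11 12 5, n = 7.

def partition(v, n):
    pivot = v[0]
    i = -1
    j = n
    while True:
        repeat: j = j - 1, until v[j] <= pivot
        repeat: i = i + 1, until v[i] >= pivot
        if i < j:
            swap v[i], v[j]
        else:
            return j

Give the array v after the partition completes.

5 3 6 10 11 12 7

pivot = v[0] = 7; i = -1, j = 7
j→6 (v[6]=5≤7), i→0 (v[0]=7≥7); i<j, swap → 5 3 10 6 11 12 7
j→3 (v[3]=6≤7), i→2 (v[2]=10≥7); i<j, swap → 5 3 6 10 11 12 7
j→2, i→3; i≥j, return j=2. v = 5 3 6 10 11 12 7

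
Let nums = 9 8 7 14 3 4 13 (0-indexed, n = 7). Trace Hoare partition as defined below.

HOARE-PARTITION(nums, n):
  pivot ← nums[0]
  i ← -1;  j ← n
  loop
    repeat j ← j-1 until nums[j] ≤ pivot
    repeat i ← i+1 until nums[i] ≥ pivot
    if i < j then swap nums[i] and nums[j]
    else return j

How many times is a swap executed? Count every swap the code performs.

pivot = nums[0] = 9; i = -1, j = 7
j→5 (nums[5]=4≤9), i→0 (nums[0]=9≥9); i<j, swap → 4 8 7 14 3 9 13
j→4 (nums[4]=3≤9), i→3 (nums[3]=14≥9); i<j, swap → 4 8 7 3 14 9 13
j→3, i→4; i≥j, return j=3. nums = 4 8 7 3 14 9 13

2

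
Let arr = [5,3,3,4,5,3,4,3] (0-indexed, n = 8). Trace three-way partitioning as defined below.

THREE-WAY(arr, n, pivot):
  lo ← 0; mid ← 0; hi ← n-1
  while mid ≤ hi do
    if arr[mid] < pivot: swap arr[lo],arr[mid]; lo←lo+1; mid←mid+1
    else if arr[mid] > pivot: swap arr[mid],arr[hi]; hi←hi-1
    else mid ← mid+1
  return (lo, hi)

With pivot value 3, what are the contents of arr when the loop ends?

lo=0 mid=0 hi=7
5>3: swap(0,7), hi=6 ⇒ [3,3,3,4,5,3,4,5]
3=3: mid=1
3=3: mid=2
3=3: mid=3
4>3: swap(3,6), hi=5 ⇒ [3,3,3,4,5,3,4,5]
4>3: swap(3,5), hi=4 ⇒ [3,3,3,3,5,4,4,5]
3=3: mid=4
5>3: swap(4,4), hi=3 ⇒ [3,3,3,3,5,4,4,5]
done. lo=0 hi=3; arr=[3,3,3,3,5,4,4,5]

[3,3,3,3,5,4,4,5]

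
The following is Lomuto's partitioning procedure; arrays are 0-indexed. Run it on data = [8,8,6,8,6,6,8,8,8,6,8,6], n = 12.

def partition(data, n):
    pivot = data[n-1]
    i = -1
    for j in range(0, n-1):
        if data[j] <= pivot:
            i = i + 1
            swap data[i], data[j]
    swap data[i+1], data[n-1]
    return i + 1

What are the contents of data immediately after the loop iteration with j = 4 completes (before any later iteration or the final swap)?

pivot = data[11] = 6; i = -1
j=0: data[0]=8 > 6 → no swap
j=1: data[1]=8 > 6 → no swap
j=2: data[2]=6 ≤ 6 → i=0, swap data[0],data[2] → [6,8,8,8,6,6,8,8,8,6,8,6]
j=3: data[3]=8 > 6 → no swap
j=4: data[4]=6 ≤ 6 → i=1, swap data[1],data[4] → [6,6,8,8,8,6,8,8,8,6,8,6]
(after j=4) data = [6,6,8,8,8,6,8,8,8,6,8,6]

[6,6,8,8,8,6,8,8,8,6,8,6]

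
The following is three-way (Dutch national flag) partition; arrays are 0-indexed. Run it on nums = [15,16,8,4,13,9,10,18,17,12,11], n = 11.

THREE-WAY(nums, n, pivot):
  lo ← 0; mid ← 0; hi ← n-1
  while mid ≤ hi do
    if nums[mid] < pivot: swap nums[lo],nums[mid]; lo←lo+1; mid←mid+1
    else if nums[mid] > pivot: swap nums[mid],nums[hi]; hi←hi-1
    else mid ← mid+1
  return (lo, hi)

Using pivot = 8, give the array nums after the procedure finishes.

pivot = 8; lo=0, mid=0, hi=10
nums[mid]=15>8: swap nums[0],nums[10]; hi=9 → [11,16,8,4,13,9,10,18,17,12,15]
nums[mid]=11>8: swap nums[0],nums[9]; hi=8 → [12,16,8,4,13,9,10,18,17,11,15]
nums[mid]=12>8: swap nums[0],nums[8]; hi=7 → [17,16,8,4,13,9,10,18,12,11,15]
nums[mid]=17>8: swap nums[0],nums[7]; hi=6 → [18,16,8,4,13,9,10,17,12,11,15]
nums[mid]=18>8: swap nums[0],nums[6]; hi=5 → [10,16,8,4,13,9,18,17,12,11,15]
nums[mid]=10>8: swap nums[0],nums[5]; hi=4 → [9,16,8,4,13,10,18,17,12,11,15]
nums[mid]=9>8: swap nums[0],nums[4]; hi=3 → [13,16,8,4,9,10,18,17,12,11,15]
nums[mid]=13>8: swap nums[0],nums[3]; hi=2 → [4,16,8,13,9,10,18,17,12,11,15]
nums[mid]=4<8: swap nums[0],nums[0]; lo=1,mid=1 → [4,16,8,13,9,10,18,17,12,11,15]
nums[mid]=16>8: swap nums[1],nums[2]; hi=1 → [4,8,16,13,9,10,18,17,12,11,15]
nums[mid]=8=8: mid=2
end: lo=1, hi=1; nums = [4,8,16,13,9,10,18,17,12,11,15]

[4,8,16,13,9,10,18,17,12,11,15]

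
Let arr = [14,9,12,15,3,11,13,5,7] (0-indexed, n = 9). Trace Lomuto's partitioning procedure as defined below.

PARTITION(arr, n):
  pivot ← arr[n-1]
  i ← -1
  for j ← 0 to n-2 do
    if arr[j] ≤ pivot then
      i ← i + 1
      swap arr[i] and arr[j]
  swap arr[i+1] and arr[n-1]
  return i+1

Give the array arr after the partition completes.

[3,5,7,15,14,11,13,9,12]

pivot = arr[8] = 7; i = -1
j=0: arr[0]=14 > 7 → no swap
j=1: arr[1]=9 > 7 → no swap
j=2: arr[2]=12 > 7 → no swap
j=3: arr[3]=15 > 7 → no swap
j=4: arr[4]=3 ≤ 7 → i=0, swap arr[0],arr[4] → [3,9,12,15,14,11,13,5,7]
j=5: arr[5]=11 > 7 → no swap
j=6: arr[6]=13 > 7 → no swap
j=7: arr[7]=5 ≤ 7 → i=1, swap arr[1],arr[7] → [3,5,12,15,14,11,13,9,7]
final swap arr[2],arr[8] → [3,5,7,15,14,11,13,9,12]; return 2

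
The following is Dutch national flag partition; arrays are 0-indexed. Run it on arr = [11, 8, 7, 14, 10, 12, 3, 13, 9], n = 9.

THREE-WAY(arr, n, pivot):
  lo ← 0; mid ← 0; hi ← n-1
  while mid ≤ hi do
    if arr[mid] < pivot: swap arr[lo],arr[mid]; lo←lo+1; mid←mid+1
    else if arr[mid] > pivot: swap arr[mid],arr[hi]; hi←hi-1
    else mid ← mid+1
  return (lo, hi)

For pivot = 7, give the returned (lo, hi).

pivot = 7; lo=0, mid=0, hi=8
arr[mid]=11>7: swap arr[0],arr[8]; hi=7 → [9, 8, 7, 14, 10, 12, 3, 13, 11]
arr[mid]=9>7: swap arr[0],arr[7]; hi=6 → [13, 8, 7, 14, 10, 12, 3, 9, 11]
arr[mid]=13>7: swap arr[0],arr[6]; hi=5 → [3, 8, 7, 14, 10, 12, 13, 9, 11]
arr[mid]=3<7: swap arr[0],arr[0]; lo=1,mid=1 → [3, 8, 7, 14, 10, 12, 13, 9, 11]
arr[mid]=8>7: swap arr[1],arr[5]; hi=4 → [3, 12, 7, 14, 10, 8, 13, 9, 11]
arr[mid]=12>7: swap arr[1],arr[4]; hi=3 → [3, 10, 7, 14, 12, 8, 13, 9, 11]
arr[mid]=10>7: swap arr[1],arr[3]; hi=2 → [3, 14, 7, 10, 12, 8, 13, 9, 11]
arr[mid]=14>7: swap arr[1],arr[2]; hi=1 → [3, 7, 14, 10, 12, 8, 13, 9, 11]
arr[mid]=7=7: mid=2
end: lo=1, hi=1; arr = [3, 7, 14, 10, 12, 8, 13, 9, 11]

(1, 1)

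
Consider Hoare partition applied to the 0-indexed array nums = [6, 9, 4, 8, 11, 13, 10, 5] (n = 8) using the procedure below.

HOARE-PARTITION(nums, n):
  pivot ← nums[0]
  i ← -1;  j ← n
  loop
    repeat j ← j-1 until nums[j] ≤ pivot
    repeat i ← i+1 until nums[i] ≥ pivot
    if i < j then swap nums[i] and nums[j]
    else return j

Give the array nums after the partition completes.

pivot=6
j stops at 7 (5), i stops at 0 (6); swap ⇒ [5, 9, 4, 8, 11, 13, 10, 6]
j stops at 2 (4), i stops at 1 (9); swap ⇒ [5, 4, 9, 8, 11, 13, 10, 6]
j stops at 1, i stops at 2; i≥j ⇒ return 1. nums=[5, 4, 9, 8, 11, 13, 10, 6]

[5, 4, 9, 8, 11, 13, 10, 6]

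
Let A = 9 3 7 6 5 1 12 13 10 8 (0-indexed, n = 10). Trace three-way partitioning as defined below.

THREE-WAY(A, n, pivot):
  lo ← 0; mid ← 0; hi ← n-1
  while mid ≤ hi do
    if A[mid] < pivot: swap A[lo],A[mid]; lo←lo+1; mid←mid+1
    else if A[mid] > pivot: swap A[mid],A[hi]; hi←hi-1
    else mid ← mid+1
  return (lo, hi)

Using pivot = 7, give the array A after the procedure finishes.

1 3 6 5 7 12 13 10 8 9

lo=0 mid=0 hi=9
9>7: swap(0,9), hi=8 ⇒ 8 3 7 6 5 1 12 13 10 9
8>7: swap(0,8), hi=7 ⇒ 10 3 7 6 5 1 12 13 8 9
10>7: swap(0,7), hi=6 ⇒ 13 3 7 6 5 1 12 10 8 9
13>7: swap(0,6), hi=5 ⇒ 12 3 7 6 5 1 13 10 8 9
12>7: swap(0,5), hi=4 ⇒ 1 3 7 6 5 12 13 10 8 9
1<7: swap(0,0), lo=1 mid=1 ⇒ 1 3 7 6 5 12 13 10 8 9
3<7: swap(1,1), lo=2 mid=2 ⇒ 1 3 7 6 5 12 13 10 8 9
7=7: mid=3
6<7: swap(2,3), lo=3 mid=4 ⇒ 1 3 6 7 5 12 13 10 8 9
5<7: swap(3,4), lo=4 mid=5 ⇒ 1 3 6 5 7 12 13 10 8 9
done. lo=4 hi=4; A=1 3 6 5 7 12 13 10 8 9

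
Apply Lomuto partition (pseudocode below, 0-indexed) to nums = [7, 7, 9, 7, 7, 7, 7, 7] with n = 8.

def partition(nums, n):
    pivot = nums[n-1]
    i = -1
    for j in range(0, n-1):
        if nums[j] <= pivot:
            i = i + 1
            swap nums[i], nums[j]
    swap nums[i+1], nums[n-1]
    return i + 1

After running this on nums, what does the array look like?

[7, 7, 7, 7, 7, 7, 7, 9]

pivot=7, i=-1
j=0: 7≤7, i=0, swap(0,0) ⇒ [7, 7, 9, 7, 7, 7, 7, 7]
j=1: 7≤7, i=1, swap(1,1) ⇒ [7, 7, 9, 7, 7, 7, 7, 7]
j=2: 9>7, skip
j=3: 7≤7, i=2, swap(2,3) ⇒ [7, 7, 7, 9, 7, 7, 7, 7]
j=4: 7≤7, i=3, swap(3,4) ⇒ [7, 7, 7, 7, 9, 7, 7, 7]
j=5: 7≤7, i=4, swap(4,5) ⇒ [7, 7, 7, 7, 7, 9, 7, 7]
j=6: 7≤7, i=5, swap(5,6) ⇒ [7, 7, 7, 7, 7, 7, 9, 7]
swap(6,7) ⇒ [7, 7, 7, 7, 7, 7, 7, 9]; return 6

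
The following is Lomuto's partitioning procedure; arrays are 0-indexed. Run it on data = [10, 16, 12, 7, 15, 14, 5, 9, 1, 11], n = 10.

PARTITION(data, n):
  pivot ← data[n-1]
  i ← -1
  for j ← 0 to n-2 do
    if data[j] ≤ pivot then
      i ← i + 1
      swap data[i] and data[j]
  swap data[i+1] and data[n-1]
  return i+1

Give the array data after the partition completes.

[10, 7, 5, 9, 1, 11, 12, 16, 15, 14]

pivot=11, i=-1
j=0: 10≤11, i=0, swap(0,0) ⇒ [10, 16, 12, 7, 15, 14, 5, 9, 1, 11]
j=1: 16>11, skip
j=2: 12>11, skip
j=3: 7≤11, i=1, swap(1,3) ⇒ [10, 7, 12, 16, 15, 14, 5, 9, 1, 11]
j=4: 15>11, skip
j=5: 14>11, skip
j=6: 5≤11, i=2, swap(2,6) ⇒ [10, 7, 5, 16, 15, 14, 12, 9, 1, 11]
j=7: 9≤11, i=3, swap(3,7) ⇒ [10, 7, 5, 9, 15, 14, 12, 16, 1, 11]
j=8: 1≤11, i=4, swap(4,8) ⇒ [10, 7, 5, 9, 1, 14, 12, 16, 15, 11]
swap(5,9) ⇒ [10, 7, 5, 9, 1, 11, 12, 16, 15, 14]; return 5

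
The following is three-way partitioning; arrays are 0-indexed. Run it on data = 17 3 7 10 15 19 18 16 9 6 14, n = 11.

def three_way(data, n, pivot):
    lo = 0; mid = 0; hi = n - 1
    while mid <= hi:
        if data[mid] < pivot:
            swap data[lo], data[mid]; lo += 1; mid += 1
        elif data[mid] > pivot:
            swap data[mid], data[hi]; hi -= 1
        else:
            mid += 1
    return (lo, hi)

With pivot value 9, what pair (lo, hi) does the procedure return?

lo=0 mid=0 hi=10
17>9: swap(0,10), hi=9 ⇒ 14 3 7 10 15 19 18 16 9 6 17
14>9: swap(0,9), hi=8 ⇒ 6 3 7 10 15 19 18 16 9 14 17
6<9: swap(0,0), lo=1 mid=1 ⇒ 6 3 7 10 15 19 18 16 9 14 17
3<9: swap(1,1), lo=2 mid=2 ⇒ 6 3 7 10 15 19 18 16 9 14 17
7<9: swap(2,2), lo=3 mid=3 ⇒ 6 3 7 10 15 19 18 16 9 14 17
10>9: swap(3,8), hi=7 ⇒ 6 3 7 9 15 19 18 16 10 14 17
9=9: mid=4
15>9: swap(4,7), hi=6 ⇒ 6 3 7 9 16 19 18 15 10 14 17
16>9: swap(4,6), hi=5 ⇒ 6 3 7 9 18 19 16 15 10 14 17
18>9: swap(4,5), hi=4 ⇒ 6 3 7 9 19 18 16 15 10 14 17
19>9: swap(4,4), hi=3 ⇒ 6 3 7 9 19 18 16 15 10 14 17
done. lo=3 hi=3; data=6 3 7 9 19 18 16 15 10 14 17

(3, 3)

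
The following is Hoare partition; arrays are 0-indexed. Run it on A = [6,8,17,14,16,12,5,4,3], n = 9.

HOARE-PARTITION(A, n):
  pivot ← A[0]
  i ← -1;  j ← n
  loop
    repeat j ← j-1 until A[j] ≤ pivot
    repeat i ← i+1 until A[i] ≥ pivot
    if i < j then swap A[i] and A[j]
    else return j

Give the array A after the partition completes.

[3,4,5,14,16,12,17,8,6]

pivot=6
j stops at 8 (3), i stops at 0 (6); swap ⇒ [3,8,17,14,16,12,5,4,6]
j stops at 7 (4), i stops at 1 (8); swap ⇒ [3,4,17,14,16,12,5,8,6]
j stops at 6 (5), i stops at 2 (17); swap ⇒ [3,4,5,14,16,12,17,8,6]
j stops at 2, i stops at 3; i≥j ⇒ return 2. A=[3,4,5,14,16,12,17,8,6]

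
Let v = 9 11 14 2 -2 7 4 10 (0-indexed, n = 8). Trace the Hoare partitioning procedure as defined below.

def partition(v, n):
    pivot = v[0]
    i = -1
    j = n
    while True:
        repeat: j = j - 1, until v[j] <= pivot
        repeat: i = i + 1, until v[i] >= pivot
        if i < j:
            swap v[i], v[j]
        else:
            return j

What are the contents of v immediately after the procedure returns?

4 7 -2 2 14 11 9 10

pivot = v[0] = 9; i = -1, j = 8
j→6 (v[6]=4≤9), i→0 (v[0]=9≥9); i<j, swap → 4 11 14 2 -2 7 9 10
j→5 (v[5]=7≤9), i→1 (v[1]=11≥9); i<j, swap → 4 7 14 2 -2 11 9 10
j→4 (v[4]=-2≤9), i→2 (v[2]=14≥9); i<j, swap → 4 7 -2 2 14 11 9 10
j→3, i→4; i≥j, return j=3. v = 4 7 -2 2 14 11 9 10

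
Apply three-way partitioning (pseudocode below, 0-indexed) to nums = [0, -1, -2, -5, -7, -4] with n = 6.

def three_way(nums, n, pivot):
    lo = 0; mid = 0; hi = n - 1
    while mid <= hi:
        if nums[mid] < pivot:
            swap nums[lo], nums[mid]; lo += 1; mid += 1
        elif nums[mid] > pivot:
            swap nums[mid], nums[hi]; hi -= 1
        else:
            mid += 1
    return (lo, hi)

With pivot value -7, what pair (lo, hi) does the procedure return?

(0, 0)

lo=0 mid=0 hi=5
0>-7: swap(0,5), hi=4 ⇒ [-4, -1, -2, -5, -7, 0]
-4>-7: swap(0,4), hi=3 ⇒ [-7, -1, -2, -5, -4, 0]
-7=-7: mid=1
-1>-7: swap(1,3), hi=2 ⇒ [-7, -5, -2, -1, -4, 0]
-5>-7: swap(1,2), hi=1 ⇒ [-7, -2, -5, -1, -4, 0]
-2>-7: swap(1,1), hi=0 ⇒ [-7, -2, -5, -1, -4, 0]
done. lo=0 hi=0; nums=[-7, -2, -5, -1, -4, 0]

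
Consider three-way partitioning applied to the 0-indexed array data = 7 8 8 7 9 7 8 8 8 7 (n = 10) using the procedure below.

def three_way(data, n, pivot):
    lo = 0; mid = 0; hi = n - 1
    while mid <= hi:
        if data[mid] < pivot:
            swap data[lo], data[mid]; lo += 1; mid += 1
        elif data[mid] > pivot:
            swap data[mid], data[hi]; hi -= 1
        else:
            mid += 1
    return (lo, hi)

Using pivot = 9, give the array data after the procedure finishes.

7 8 8 7 7 8 8 8 7 9

pivot = 9; lo=0, mid=0, hi=9
data[mid]=7<9: swap data[0],data[0]; lo=1,mid=1 → 7 8 8 7 9 7 8 8 8 7
data[mid]=8<9: swap data[1],data[1]; lo=2,mid=2 → 7 8 8 7 9 7 8 8 8 7
data[mid]=8<9: swap data[2],data[2]; lo=3,mid=3 → 7 8 8 7 9 7 8 8 8 7
data[mid]=7<9: swap data[3],data[3]; lo=4,mid=4 → 7 8 8 7 9 7 8 8 8 7
data[mid]=9=9: mid=5
data[mid]=7<9: swap data[4],data[5]; lo=5,mid=6 → 7 8 8 7 7 9 8 8 8 7
data[mid]=8<9: swap data[5],data[6]; lo=6,mid=7 → 7 8 8 7 7 8 9 8 8 7
data[mid]=8<9: swap data[6],data[7]; lo=7,mid=8 → 7 8 8 7 7 8 8 9 8 7
data[mid]=8<9: swap data[7],data[8]; lo=8,mid=9 → 7 8 8 7 7 8 8 8 9 7
data[mid]=7<9: swap data[8],data[9]; lo=9,mid=10 → 7 8 8 7 7 8 8 8 7 9
end: lo=9, hi=9; data = 7 8 8 7 7 8 8 8 7 9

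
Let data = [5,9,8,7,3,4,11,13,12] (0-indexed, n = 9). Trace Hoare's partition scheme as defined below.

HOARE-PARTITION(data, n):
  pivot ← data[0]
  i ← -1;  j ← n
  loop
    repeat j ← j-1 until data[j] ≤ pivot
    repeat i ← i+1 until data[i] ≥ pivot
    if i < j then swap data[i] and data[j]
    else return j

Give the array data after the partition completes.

pivot=5
j stops at 5 (4), i stops at 0 (5); swap ⇒ [4,9,8,7,3,5,11,13,12]
j stops at 4 (3), i stops at 1 (9); swap ⇒ [4,3,8,7,9,5,11,13,12]
j stops at 1, i stops at 2; i≥j ⇒ return 1. data=[4,3,8,7,9,5,11,13,12]

[4,3,8,7,9,5,11,13,12]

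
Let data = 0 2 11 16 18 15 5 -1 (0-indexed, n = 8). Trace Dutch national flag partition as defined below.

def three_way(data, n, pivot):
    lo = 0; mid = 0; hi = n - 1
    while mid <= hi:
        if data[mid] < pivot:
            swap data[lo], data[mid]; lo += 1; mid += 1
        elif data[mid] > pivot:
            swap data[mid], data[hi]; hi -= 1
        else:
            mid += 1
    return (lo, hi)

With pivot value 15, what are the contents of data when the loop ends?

0 2 11 -1 5 15 18 16

pivot = 15; lo=0, mid=0, hi=7
data[mid]=0<15: swap data[0],data[0]; lo=1,mid=1 → 0 2 11 16 18 15 5 -1
data[mid]=2<15: swap data[1],data[1]; lo=2,mid=2 → 0 2 11 16 18 15 5 -1
data[mid]=11<15: swap data[2],data[2]; lo=3,mid=3 → 0 2 11 16 18 15 5 -1
data[mid]=16>15: swap data[3],data[7]; hi=6 → 0 2 11 -1 18 15 5 16
data[mid]=-1<15: swap data[3],data[3]; lo=4,mid=4 → 0 2 11 -1 18 15 5 16
data[mid]=18>15: swap data[4],data[6]; hi=5 → 0 2 11 -1 5 15 18 16
data[mid]=5<15: swap data[4],data[4]; lo=5,mid=5 → 0 2 11 -1 5 15 18 16
data[mid]=15=15: mid=6
end: lo=5, hi=5; data = 0 2 11 -1 5 15 18 16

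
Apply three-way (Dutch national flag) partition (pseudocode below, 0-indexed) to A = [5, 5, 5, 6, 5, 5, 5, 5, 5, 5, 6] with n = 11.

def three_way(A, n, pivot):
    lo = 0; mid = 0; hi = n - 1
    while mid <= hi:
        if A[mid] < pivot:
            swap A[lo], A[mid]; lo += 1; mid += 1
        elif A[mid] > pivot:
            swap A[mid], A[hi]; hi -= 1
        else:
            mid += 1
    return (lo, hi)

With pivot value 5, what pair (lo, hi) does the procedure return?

(0, 8)

pivot = 5; lo=0, mid=0, hi=10
A[mid]=5=5: mid=1
A[mid]=5=5: mid=2
A[mid]=5=5: mid=3
A[mid]=6>5: swap A[3],A[10]; hi=9 → [5, 5, 5, 6, 5, 5, 5, 5, 5, 5, 6]
A[mid]=6>5: swap A[3],A[9]; hi=8 → [5, 5, 5, 5, 5, 5, 5, 5, 5, 6, 6]
A[mid]=5=5: mid=4
A[mid]=5=5: mid=5
A[mid]=5=5: mid=6
A[mid]=5=5: mid=7
A[mid]=5=5: mid=8
A[mid]=5=5: mid=9
end: lo=0, hi=8; A = [5, 5, 5, 5, 5, 5, 5, 5, 5, 6, 6]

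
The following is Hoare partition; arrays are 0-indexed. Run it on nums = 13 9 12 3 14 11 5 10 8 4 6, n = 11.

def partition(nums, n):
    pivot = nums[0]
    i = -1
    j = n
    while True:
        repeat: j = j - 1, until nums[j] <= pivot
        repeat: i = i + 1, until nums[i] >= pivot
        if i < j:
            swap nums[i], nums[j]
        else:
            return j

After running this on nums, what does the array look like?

6 9 12 3 4 11 5 10 8 14 13

pivot=13
j stops at 10 (6), i stops at 0 (13); swap ⇒ 6 9 12 3 14 11 5 10 8 4 13
j stops at 9 (4), i stops at 4 (14); swap ⇒ 6 9 12 3 4 11 5 10 8 14 13
j stops at 8, i stops at 9; i≥j ⇒ return 8. nums=6 9 12 3 4 11 5 10 8 14 13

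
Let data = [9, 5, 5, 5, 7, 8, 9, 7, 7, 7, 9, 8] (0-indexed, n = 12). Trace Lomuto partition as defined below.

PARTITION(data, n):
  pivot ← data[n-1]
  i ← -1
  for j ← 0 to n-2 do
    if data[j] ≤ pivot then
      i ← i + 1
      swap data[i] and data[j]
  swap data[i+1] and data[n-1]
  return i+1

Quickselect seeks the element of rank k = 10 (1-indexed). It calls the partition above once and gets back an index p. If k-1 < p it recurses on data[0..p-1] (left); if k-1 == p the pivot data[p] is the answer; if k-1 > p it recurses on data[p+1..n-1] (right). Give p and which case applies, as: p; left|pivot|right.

pivot=8, i=-1
j=0: 9>8, skip
j=1: 5≤8, i=0, swap(0,1) ⇒ [5, 9, 5, 5, 7, 8, 9, 7, 7, 7, 9, 8]
j=2: 5≤8, i=1, swap(1,2) ⇒ [5, 5, 9, 5, 7, 8, 9, 7, 7, 7, 9, 8]
j=3: 5≤8, i=2, swap(2,3) ⇒ [5, 5, 5, 9, 7, 8, 9, 7, 7, 7, 9, 8]
j=4: 7≤8, i=3, swap(3,4) ⇒ [5, 5, 5, 7, 9, 8, 9, 7, 7, 7, 9, 8]
j=5: 8≤8, i=4, swap(4,5) ⇒ [5, 5, 5, 7, 8, 9, 9, 7, 7, 7, 9, 8]
j=6: 9>8, skip
j=7: 7≤8, i=5, swap(5,7) ⇒ [5, 5, 5, 7, 8, 7, 9, 9, 7, 7, 9, 8]
j=8: 7≤8, i=6, swap(6,8) ⇒ [5, 5, 5, 7, 8, 7, 7, 9, 9, 7, 9, 8]
j=9: 7≤8, i=7, swap(7,9) ⇒ [5, 5, 5, 7, 8, 7, 7, 7, 9, 9, 9, 8]
j=10: 9>8, skip
swap(8,11) ⇒ [5, 5, 5, 7, 8, 7, 7, 7, 8, 9, 9, 9]; return 8
p = 8; k-1 = 9 > 8 ⇒ right

8; right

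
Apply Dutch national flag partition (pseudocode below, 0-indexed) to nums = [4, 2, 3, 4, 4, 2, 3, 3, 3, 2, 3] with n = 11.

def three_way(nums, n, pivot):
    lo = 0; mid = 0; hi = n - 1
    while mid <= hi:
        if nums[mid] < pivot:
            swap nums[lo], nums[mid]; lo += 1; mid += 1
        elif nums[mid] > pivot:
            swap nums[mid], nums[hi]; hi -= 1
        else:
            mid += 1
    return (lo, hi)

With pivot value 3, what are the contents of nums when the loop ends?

pivot = 3; lo=0, mid=0, hi=10
nums[mid]=4>3: swap nums[0],nums[10]; hi=9 → [3, 2, 3, 4, 4, 2, 3, 3, 3, 2, 4]
nums[mid]=3=3: mid=1
nums[mid]=2<3: swap nums[0],nums[1]; lo=1,mid=2 → [2, 3, 3, 4, 4, 2, 3, 3, 3, 2, 4]
nums[mid]=3=3: mid=3
nums[mid]=4>3: swap nums[3],nums[9]; hi=8 → [2, 3, 3, 2, 4, 2, 3, 3, 3, 4, 4]
nums[mid]=2<3: swap nums[1],nums[3]; lo=2,mid=4 → [2, 2, 3, 3, 4, 2, 3, 3, 3, 4, 4]
nums[mid]=4>3: swap nums[4],nums[8]; hi=7 → [2, 2, 3, 3, 3, 2, 3, 3, 4, 4, 4]
nums[mid]=3=3: mid=5
nums[mid]=2<3: swap nums[2],nums[5]; lo=3,mid=6 → [2, 2, 2, 3, 3, 3, 3, 3, 4, 4, 4]
nums[mid]=3=3: mid=7
nums[mid]=3=3: mid=8
end: lo=3, hi=7; nums = [2, 2, 2, 3, 3, 3, 3, 3, 4, 4, 4]

[2, 2, 2, 3, 3, 3, 3, 3, 4, 4, 4]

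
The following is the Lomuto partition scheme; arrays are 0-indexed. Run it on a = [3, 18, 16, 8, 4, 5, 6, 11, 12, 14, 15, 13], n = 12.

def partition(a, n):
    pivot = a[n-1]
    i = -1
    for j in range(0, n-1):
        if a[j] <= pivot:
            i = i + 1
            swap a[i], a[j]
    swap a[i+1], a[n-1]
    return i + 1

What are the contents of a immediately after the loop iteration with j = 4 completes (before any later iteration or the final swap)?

[3, 8, 4, 18, 16, 5, 6, 11, 12, 14, 15, 13]

pivot=13, i=-1
j=0: 3≤13, i=0, swap(0,0) ⇒ [3, 18, 16, 8, 4, 5, 6, 11, 12, 14, 15, 13]
j=1: 18>13, skip
j=2: 16>13, skip
j=3: 8≤13, i=1, swap(1,3) ⇒ [3, 8, 16, 18, 4, 5, 6, 11, 12, 14, 15, 13]
j=4: 4≤13, i=2, swap(2,4) ⇒ [3, 8, 4, 18, 16, 5, 6, 11, 12, 14, 15, 13]
(after j=4) a = [3, 8, 4, 18, 16, 5, 6, 11, 12, 14, 15, 13]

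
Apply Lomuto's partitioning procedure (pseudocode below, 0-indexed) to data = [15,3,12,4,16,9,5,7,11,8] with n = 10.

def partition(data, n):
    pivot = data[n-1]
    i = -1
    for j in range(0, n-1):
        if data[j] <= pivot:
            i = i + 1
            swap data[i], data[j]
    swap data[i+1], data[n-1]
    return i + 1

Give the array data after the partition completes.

[3,4,5,7,8,9,12,15,11,16]

pivot = data[9] = 8; i = -1
j=0: data[0]=15 > 8 → no swap
j=1: data[1]=3 ≤ 8 → i=0, swap data[0],data[1] → [3,15,12,4,16,9,5,7,11,8]
j=2: data[2]=12 > 8 → no swap
j=3: data[3]=4 ≤ 8 → i=1, swap data[1],data[3] → [3,4,12,15,16,9,5,7,11,8]
j=4: data[4]=16 > 8 → no swap
j=5: data[5]=9 > 8 → no swap
j=6: data[6]=5 ≤ 8 → i=2, swap data[2],data[6] → [3,4,5,15,16,9,12,7,11,8]
j=7: data[7]=7 ≤ 8 → i=3, swap data[3],data[7] → [3,4,5,7,16,9,12,15,11,8]
j=8: data[8]=11 > 8 → no swap
final swap data[4],data[9] → [3,4,5,7,8,9,12,15,11,16]; return 4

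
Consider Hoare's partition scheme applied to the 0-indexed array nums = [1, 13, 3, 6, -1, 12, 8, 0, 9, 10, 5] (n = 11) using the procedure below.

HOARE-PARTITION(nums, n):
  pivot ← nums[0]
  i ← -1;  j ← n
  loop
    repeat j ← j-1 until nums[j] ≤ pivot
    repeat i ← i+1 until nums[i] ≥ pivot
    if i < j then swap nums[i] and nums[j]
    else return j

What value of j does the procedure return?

pivot = nums[0] = 1; i = -1, j = 11
j→7 (nums[7]=0≤1), i→0 (nums[0]=1≥1); i<j, swap → [0, 13, 3, 6, -1, 12, 8, 1, 9, 10, 5]
j→4 (nums[4]=-1≤1), i→1 (nums[1]=13≥1); i<j, swap → [0, -1, 3, 6, 13, 12, 8, 1, 9, 10, 5]
j→1, i→2; i≥j, return j=1. nums = [0, -1, 3, 6, 13, 12, 8, 1, 9, 10, 5]

1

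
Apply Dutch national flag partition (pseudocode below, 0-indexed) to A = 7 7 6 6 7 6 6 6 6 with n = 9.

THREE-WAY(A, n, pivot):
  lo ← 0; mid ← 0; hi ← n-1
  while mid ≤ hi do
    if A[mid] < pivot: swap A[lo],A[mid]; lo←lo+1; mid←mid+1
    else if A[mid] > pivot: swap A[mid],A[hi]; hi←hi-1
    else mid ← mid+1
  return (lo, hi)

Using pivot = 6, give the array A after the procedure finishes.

pivot = 6; lo=0, mid=0, hi=8
A[mid]=7>6: swap A[0],A[8]; hi=7 → 6 7 6 6 7 6 6 6 7
A[mid]=6=6: mid=1
A[mid]=7>6: swap A[1],A[7]; hi=6 → 6 6 6 6 7 6 6 7 7
A[mid]=6=6: mid=2
A[mid]=6=6: mid=3
A[mid]=6=6: mid=4
A[mid]=7>6: swap A[4],A[6]; hi=5 → 6 6 6 6 6 6 7 7 7
A[mid]=6=6: mid=5
A[mid]=6=6: mid=6
end: lo=0, hi=5; A = 6 6 6 6 6 6 7 7 7

6 6 6 6 6 6 7 7 7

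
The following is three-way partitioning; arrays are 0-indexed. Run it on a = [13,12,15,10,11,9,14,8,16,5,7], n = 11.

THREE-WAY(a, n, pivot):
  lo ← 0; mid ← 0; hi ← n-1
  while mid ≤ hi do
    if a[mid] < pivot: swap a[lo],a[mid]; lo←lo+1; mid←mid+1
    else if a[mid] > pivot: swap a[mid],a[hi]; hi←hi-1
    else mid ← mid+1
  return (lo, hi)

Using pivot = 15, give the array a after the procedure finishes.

pivot = 15; lo=0, mid=0, hi=10
a[mid]=13<15: swap a[0],a[0]; lo=1,mid=1 → [13,12,15,10,11,9,14,8,16,5,7]
a[mid]=12<15: swap a[1],a[1]; lo=2,mid=2 → [13,12,15,10,11,9,14,8,16,5,7]
a[mid]=15=15: mid=3
a[mid]=10<15: swap a[2],a[3]; lo=3,mid=4 → [13,12,10,15,11,9,14,8,16,5,7]
a[mid]=11<15: swap a[3],a[4]; lo=4,mid=5 → [13,12,10,11,15,9,14,8,16,5,7]
a[mid]=9<15: swap a[4],a[5]; lo=5,mid=6 → [13,12,10,11,9,15,14,8,16,5,7]
a[mid]=14<15: swap a[5],a[6]; lo=6,mid=7 → [13,12,10,11,9,14,15,8,16,5,7]
a[mid]=8<15: swap a[6],a[7]; lo=7,mid=8 → [13,12,10,11,9,14,8,15,16,5,7]
a[mid]=16>15: swap a[8],a[10]; hi=9 → [13,12,10,11,9,14,8,15,7,5,16]
a[mid]=7<15: swap a[7],a[8]; lo=8,mid=9 → [13,12,10,11,9,14,8,7,15,5,16]
a[mid]=5<15: swap a[8],a[9]; lo=9,mid=10 → [13,12,10,11,9,14,8,7,5,15,16]
end: lo=9, hi=9; a = [13,12,10,11,9,14,8,7,5,15,16]

[13,12,10,11,9,14,8,7,5,15,16]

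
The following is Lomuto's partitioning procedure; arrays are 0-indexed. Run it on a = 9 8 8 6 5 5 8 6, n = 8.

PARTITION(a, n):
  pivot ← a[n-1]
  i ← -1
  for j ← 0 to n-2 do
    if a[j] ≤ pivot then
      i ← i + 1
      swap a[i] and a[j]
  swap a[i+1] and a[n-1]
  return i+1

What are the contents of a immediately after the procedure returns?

pivot = a[7] = 6; i = -1
j=0: a[0]=9 > 6 → no swap
j=1: a[1]=8 > 6 → no swap
j=2: a[2]=8 > 6 → no swap
j=3: a[3]=6 ≤ 6 → i=0, swap a[0],a[3] → 6 8 8 9 5 5 8 6
j=4: a[4]=5 ≤ 6 → i=1, swap a[1],a[4] → 6 5 8 9 8 5 8 6
j=5: a[5]=5 ≤ 6 → i=2, swap a[2],a[5] → 6 5 5 9 8 8 8 6
j=6: a[6]=8 > 6 → no swap
final swap a[3],a[7] → 6 5 5 6 8 8 8 9; return 3

6 5 5 6 8 8 8 9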